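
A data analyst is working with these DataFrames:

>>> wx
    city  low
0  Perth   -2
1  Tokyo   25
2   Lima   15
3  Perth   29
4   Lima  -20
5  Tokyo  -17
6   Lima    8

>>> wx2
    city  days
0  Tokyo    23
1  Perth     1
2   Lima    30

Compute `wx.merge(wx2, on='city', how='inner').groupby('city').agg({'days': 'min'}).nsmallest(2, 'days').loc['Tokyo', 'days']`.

23

merge on 'city' (how='inner') → 7 rows:
    city  low  days
0  Perth   -2     1
1  Tokyo   25    23
2   Lima   15    30
3  Perth   29     1
4   Lima  -20    30
5  Tokyo  -17    23
6   Lima    8    30
group by city, min of days:
       days
city       
Lima     30
Perth     1
Tokyo    23
take 2 rows with smallest days:
       days
city       
Perth     1
Tokyo    23
Then the value at row 'Tokyo', column 'days': 23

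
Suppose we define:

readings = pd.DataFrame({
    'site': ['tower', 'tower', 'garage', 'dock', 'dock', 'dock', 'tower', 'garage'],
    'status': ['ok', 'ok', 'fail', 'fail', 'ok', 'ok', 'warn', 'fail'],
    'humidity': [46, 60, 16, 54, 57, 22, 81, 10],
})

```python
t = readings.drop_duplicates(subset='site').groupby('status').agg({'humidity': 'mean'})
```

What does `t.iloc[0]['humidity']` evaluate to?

drop duplicate site (keep=first):
     site status  humidity
0   tower     ok        46
2  garage   fail        16
3    dock   fail        54
group by status, mean of humidity:
        humidity
status          
fail        35.0
ok          46.0
Finally, value at position 0, column 'humidity' = 35.0.

35.0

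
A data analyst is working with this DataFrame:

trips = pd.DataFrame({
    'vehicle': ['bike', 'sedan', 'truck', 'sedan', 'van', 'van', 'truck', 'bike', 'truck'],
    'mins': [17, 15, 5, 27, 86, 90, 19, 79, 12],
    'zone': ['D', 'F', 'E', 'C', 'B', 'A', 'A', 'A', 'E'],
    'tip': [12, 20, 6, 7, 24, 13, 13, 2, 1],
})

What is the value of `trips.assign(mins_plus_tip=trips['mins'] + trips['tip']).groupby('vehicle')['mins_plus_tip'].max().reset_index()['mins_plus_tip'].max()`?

add column mins_plus_tip = trips['mins'] + trips['tip']:
  vehicle  mins zone  tip  mins_plus_tip
0    bike    17    D   12             29
1   sedan    15    F   20             35
2   truck     5    E    6             11
3   sedan    27    C    7             34
4     van    86    B   24            110
5     van    90    A   13            103
6   truck    19    A   13             32
7    bike    79    A    2             81
8   truck    12    E    1             13
group by vehicle, max of mins_plus_tip:
vehicle
bike      81
sedan     35
truck     32
van      110
Name: mins_plus_tip, dtype: int64
reset_index():
  vehicle  mins_plus_tip
0    bike             81
1   sedan             35
2   truck             32
3     van            110
Finally, max of column 'mins_plus_tip' = 110.

110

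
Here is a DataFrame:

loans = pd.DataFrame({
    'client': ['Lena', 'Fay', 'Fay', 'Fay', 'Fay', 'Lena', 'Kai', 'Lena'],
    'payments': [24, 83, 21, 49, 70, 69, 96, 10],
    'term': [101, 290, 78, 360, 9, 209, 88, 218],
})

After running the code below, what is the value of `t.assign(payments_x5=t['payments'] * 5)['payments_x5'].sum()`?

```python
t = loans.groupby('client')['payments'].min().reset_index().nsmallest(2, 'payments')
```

group by client, min of payments:
client
Fay     21
Kai     96
Lena    10
Name: payments, dtype: int64
reset_index():
  client  payments
0    Fay        21
1    Kai        96
2   Lena        10
take 2 rows with smallest payments:
  client  payments
2   Lena        10
0    Fay        21
add column payments_x5 = t['payments'] * 5:
  client  payments  payments_x5
2   Lena        10           50
0    Fay        21          105

155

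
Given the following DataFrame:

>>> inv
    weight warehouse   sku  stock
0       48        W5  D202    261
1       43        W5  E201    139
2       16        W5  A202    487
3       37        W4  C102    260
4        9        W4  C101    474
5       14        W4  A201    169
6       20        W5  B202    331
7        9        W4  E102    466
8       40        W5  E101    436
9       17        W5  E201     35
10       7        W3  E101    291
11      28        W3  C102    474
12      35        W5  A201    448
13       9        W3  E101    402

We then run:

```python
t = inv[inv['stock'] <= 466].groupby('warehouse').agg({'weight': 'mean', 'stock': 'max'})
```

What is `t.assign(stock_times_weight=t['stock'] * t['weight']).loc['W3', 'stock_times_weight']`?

3216.0

filter rows where stock <= 466:
    weight warehouse   sku  stock
0       48        W5  D202    261
1       43        W5  E201    139
3       37        W4  C102    260
5       14        W4  A201    169
6       20        W5  B202    331
7        9        W4  E102    466
8       40        W5  E101    436
9       17        W5  E201     35
10       7        W3  E101    291
12      35        W5  A201    448
13       9        W3  E101    402
group by warehouse: mean(weight), max(stock):
              weight  stock
warehouse                  
W3          8.000000    402
W4         20.000000    466
W5         33.833333    448
add column stock_times_weight = t['stock'] * t['weight']:
              weight  stock  stock_times_weight
warehouse                                      
W3          8.000000    402         3216.000000
W4         20.000000    466         9320.000000
W5         33.833333    448        15157.333333
value at row 'W3', column 'stock_times_weight' → 3216.0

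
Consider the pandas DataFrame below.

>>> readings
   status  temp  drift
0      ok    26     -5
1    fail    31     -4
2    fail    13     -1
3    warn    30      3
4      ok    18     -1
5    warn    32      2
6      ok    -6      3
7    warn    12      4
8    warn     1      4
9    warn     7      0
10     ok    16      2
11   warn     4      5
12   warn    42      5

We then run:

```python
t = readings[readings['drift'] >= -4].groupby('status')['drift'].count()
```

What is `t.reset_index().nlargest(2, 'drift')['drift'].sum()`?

10

filter rows where drift >= -4:
   status  temp  drift
1    fail    31     -4
2    fail    13     -1
3    warn    30      3
4      ok    18     -1
5    warn    32      2
6      ok    -6      3
7    warn    12      4
8    warn     1      4
9    warn     7      0
10     ok    16      2
11   warn     4      5
12   warn    42      5
group by status, count of drift:
status
fail    2
ok      3
warn    7
Name: drift, dtype: int64
reset_index():
  status  drift
0   fail      2
1     ok      3
2   warn      7
take 2 rows with largest drift:
  status  drift
2   warn      7
1     ok      3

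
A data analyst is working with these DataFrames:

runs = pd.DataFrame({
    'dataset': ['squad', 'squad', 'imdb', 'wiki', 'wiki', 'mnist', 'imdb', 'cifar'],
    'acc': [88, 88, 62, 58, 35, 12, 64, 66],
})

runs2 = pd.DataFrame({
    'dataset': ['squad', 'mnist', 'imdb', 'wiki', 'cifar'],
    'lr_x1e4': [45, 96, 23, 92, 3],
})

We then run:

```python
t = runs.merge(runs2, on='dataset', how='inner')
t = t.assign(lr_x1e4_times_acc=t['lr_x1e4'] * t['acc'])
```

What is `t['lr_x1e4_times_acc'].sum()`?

20724

merge on 'dataset' (how='inner') → 8 rows:
  dataset  acc  lr_x1e4
0   squad   88       45
1   squad   88       45
2    imdb   62       23
3    wiki   58       92
4    wiki   35       92
5   mnist   12       96
6    imdb   64       23
7   cifar   66        3
add column lr_x1e4_times_acc = t['lr_x1e4'] * t['acc']:
  dataset  acc  lr_x1e4  lr_x1e4_times_acc
0   squad   88       45               3960
1   squad   88       45               3960
2    imdb   62       23               1426
3    wiki   58       92               5336
4    wiki   35       92               3220
5   mnist   12       96               1152
6    imdb   64       23               1472
7   cifar   66        3                198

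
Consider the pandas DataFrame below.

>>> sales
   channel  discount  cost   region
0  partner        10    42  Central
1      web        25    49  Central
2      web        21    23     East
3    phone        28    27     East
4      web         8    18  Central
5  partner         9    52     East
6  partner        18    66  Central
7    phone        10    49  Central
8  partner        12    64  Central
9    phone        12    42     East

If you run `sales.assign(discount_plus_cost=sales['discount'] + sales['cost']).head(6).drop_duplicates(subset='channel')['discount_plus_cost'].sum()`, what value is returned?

181

add column discount_plus_cost = sales['discount'] + sales['cost']:
   channel  discount  cost   region  discount_plus_cost
0  partner        10    42  Central                  52
1      web        25    49  Central                  74
2      web        21    23     East                  44
3    phone        28    27     East                  55
4      web         8    18  Central                  26
5  partner         9    52     East                  61
6  partner        18    66  Central                  84
7    phone        10    49  Central                  59
8  partner        12    64  Central                  76
9    phone        12    42     East                  54
take first 6 rows:
   channel  discount  cost   region  discount_plus_cost
0  partner        10    42  Central                  52
1      web        25    49  Central                  74
2      web        21    23     East                  44
3    phone        28    27     East                  55
4      web         8    18  Central                  26
5  partner         9    52     East                  61
drop duplicate channel (keep=first):
   channel  discount  cost   region  discount_plus_cost
0  partner        10    42  Central                  52
1      web        25    49  Central                  74
3    phone        28    27     East                  55
Taking the sum of column 'discount_plus_cost' gives 181.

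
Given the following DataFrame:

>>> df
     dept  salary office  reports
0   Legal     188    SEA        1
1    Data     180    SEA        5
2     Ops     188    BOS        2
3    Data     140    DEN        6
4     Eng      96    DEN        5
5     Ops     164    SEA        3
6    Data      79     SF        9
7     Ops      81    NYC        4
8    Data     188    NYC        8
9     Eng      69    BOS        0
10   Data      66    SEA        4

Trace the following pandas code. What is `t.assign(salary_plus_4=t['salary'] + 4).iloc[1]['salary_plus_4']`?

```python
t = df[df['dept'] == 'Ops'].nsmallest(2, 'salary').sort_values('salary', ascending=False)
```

filter rows where dept == 'Ops':
  dept  salary office  reports
2  Ops     188    BOS        2
5  Ops     164    SEA        3
7  Ops      81    NYC        4
take 2 rows with smallest salary:
  dept  salary office  reports
7  Ops      81    NYC        4
5  Ops     164    SEA        3
sort by salary descending:
  dept  salary office  reports
5  Ops     164    SEA        3
7  Ops      81    NYC        4
add column salary_plus_4 = t['salary'] + 4:
  dept  salary office  reports  salary_plus_4
5  Ops     164    SEA        3            168
7  Ops      81    NYC        4             85
Taking the value at position 1, column 'salary_plus_4' gives 85.

85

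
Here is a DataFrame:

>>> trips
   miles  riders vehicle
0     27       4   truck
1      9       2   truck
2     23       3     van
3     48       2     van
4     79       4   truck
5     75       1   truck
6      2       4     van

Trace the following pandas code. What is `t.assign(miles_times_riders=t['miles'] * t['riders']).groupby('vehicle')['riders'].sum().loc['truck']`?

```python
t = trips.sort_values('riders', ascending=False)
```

sort by riders descending:
   miles  riders vehicle
0     27       4   truck
4     79       4   truck
6      2       4     van
2     23       3     van
1      9       2   truck
3     48       2     van
5     75       1   truck
add column miles_times_riders = t['miles'] * t['riders']:
   miles  riders vehicle  miles_times_riders
0     27       4   truck                 108
4     79       4   truck                 316
6      2       4     van                   8
2     23       3     van                  69
1      9       2   truck                  18
3     48       2     van                  96
5     75       1   truck                  75
group by vehicle, sum of riders:
vehicle
truck    11
van       9
Name: riders, dtype: int64

11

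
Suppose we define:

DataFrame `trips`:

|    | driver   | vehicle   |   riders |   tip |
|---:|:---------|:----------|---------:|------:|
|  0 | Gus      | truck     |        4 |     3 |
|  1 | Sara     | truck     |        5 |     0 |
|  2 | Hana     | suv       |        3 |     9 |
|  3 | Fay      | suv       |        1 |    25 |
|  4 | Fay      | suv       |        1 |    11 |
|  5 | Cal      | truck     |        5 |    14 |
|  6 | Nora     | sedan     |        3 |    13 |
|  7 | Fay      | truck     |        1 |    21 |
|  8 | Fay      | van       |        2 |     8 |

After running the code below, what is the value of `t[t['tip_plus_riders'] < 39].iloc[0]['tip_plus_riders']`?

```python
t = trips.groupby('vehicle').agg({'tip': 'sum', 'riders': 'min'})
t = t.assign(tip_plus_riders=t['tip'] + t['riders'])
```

group by vehicle: sum(tip), min(riders):
         tip  riders
vehicle             
sedan     13       3
suv       45       1
truck     38       1
van        8       2
add column tip_plus_riders = t['tip'] + t['riders']:
         tip  riders  tip_plus_riders
vehicle                              
sedan     13       3               16
suv       45       1               46
truck     38       1               39
van        8       2               10
filter rows where tip_plus_riders < 39:
         tip  riders  tip_plus_riders
vehicle                              
sedan     13       3               16
van        8       2               10

16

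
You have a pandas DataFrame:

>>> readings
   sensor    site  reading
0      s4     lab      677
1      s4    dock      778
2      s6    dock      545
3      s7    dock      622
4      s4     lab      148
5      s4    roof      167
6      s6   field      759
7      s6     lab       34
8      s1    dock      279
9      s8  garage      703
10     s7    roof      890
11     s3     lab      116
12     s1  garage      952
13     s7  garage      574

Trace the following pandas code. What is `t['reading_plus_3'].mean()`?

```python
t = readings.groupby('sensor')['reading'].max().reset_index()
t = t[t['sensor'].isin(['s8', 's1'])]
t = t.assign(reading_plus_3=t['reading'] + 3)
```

830.5

group by sensor, max of reading:
sensor
s1    952
s3    116
s4    778
s6    759
s7    890
s8    703
Name: reading, dtype: int64
reset_index():
  sensor  reading
0     s1      952
1     s3      116
2     s4      778
3     s6      759
4     s7      890
5     s8      703
filter rows where sensor in ['s8', 's1']:
  sensor  reading
0     s1      952
5     s8      703
add column reading_plus_3 = t['reading'] + 3:
  sensor  reading  reading_plus_3
0     s1      952             955
5     s8      703             706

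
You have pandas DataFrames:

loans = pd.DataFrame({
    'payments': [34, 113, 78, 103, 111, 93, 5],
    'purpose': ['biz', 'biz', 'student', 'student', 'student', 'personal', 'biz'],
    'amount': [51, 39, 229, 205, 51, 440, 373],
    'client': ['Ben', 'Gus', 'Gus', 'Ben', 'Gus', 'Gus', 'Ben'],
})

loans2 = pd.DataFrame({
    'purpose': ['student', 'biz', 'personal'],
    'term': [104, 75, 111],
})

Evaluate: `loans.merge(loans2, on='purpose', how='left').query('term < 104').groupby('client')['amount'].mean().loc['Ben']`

merge on 'purpose' (how='left') → 7 rows:
   payments   purpose  amount client  term
0        34       biz      51    Ben    75
1       113       biz      39    Gus    75
2        78   student     229    Gus   104
3       103   student     205    Ben   104
4       111   student      51    Gus   104
5        93  personal     440    Gus   111
6         5       biz     373    Ben    75
filter rows where term < 104:
   payments purpose  amount client  term
0        34     biz      51    Ben    75
1       113     biz      39    Gus    75
6         5     biz     373    Ben    75
group by client, mean of amount:
client
Ben    212.0
Gus     39.0
Name: amount, dtype: float64
Hence 212.0.

212.0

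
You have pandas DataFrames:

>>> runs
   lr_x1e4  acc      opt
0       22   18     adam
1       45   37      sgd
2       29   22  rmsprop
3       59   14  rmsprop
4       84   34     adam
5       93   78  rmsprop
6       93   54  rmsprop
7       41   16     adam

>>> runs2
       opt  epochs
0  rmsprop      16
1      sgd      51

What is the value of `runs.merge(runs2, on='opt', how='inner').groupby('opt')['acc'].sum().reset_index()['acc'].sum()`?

merge on 'opt' (how='inner') → 5 rows:
   lr_x1e4  acc      opt  epochs
0       45   37      sgd      51
1       29   22  rmsprop      16
2       59   14  rmsprop      16
3       93   78  rmsprop      16
4       93   54  rmsprop      16
group by opt, sum of acc:
opt
rmsprop    168
sgd         37
Name: acc, dtype: int64
reset_index():
       opt  acc
0  rmsprop  168
1      sgd   37
The sum of column 'acc' is 205.

205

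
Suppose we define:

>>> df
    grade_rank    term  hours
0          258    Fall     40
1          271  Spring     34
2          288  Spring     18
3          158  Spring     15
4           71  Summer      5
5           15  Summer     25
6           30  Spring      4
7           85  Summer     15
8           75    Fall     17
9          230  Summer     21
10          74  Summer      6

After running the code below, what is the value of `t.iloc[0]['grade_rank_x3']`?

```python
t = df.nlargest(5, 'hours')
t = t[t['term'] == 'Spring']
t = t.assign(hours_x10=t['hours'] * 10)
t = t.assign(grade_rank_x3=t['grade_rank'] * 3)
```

take 5 rows with largest hours:
   grade_rank    term  hours
0         258    Fall     40
1         271  Spring     34
5          15  Summer     25
9         230  Summer     21
2         288  Spring     18
filter rows where term == 'Spring':
   grade_rank    term  hours
1         271  Spring     34
2         288  Spring     18
add column hours_x10 = t['hours'] * 10:
   grade_rank    term  hours  hours_x10
1         271  Spring     34        340
2         288  Spring     18        180
add column grade_rank_x3 = t['grade_rank'] * 3:
   grade_rank    term  hours  hours_x10  grade_rank_x3
1         271  Spring     34        340            813
2         288  Spring     18        180            864
Hence 813.

813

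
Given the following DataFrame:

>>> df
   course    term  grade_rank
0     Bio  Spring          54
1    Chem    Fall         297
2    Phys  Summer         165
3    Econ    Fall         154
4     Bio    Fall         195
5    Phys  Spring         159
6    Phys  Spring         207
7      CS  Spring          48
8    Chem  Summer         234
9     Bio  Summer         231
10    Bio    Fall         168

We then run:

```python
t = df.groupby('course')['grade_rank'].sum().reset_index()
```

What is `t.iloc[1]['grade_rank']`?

48

group by course, sum of grade_rank:
course
Bio     648
CS       48
Chem    531
Econ    154
Phys    531
Name: grade_rank, dtype: int64
reset_index():
  course  grade_rank
0    Bio         648
1     CS          48
2   Chem         531
3   Econ         154
4   Phys         531
Reading off the value at position 1, column 'grade_rank', we get 48.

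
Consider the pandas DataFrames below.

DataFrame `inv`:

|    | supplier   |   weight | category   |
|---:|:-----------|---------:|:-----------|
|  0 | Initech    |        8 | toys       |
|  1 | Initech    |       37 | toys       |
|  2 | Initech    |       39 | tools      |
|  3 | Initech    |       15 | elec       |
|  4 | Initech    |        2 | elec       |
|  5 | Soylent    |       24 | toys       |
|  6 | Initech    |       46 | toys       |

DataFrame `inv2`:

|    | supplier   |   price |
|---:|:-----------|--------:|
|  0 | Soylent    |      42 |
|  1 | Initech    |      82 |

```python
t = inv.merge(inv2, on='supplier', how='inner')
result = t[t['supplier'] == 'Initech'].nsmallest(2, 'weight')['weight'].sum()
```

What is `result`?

10

merge on 'supplier' (how='inner') → 7 rows:
  supplier  weight category  price
0  Initech       8     toys     82
1  Initech      37     toys     82
2  Initech      39    tools     82
3  Initech      15     elec     82
4  Initech       2     elec     82
5  Soylent      24     toys     42
6  Initech      46     toys     82
filter rows where supplier == 'Initech':
  supplier  weight category  price
0  Initech       8     toys     82
1  Initech      37     toys     82
2  Initech      39    tools     82
3  Initech      15     elec     82
4  Initech       2     elec     82
6  Initech      46     toys     82
take 2 rows with smallest weight:
  supplier  weight category  price
4  Initech       2     elec     82
0  Initech       8     toys     82
The sum of column 'weight' is 10.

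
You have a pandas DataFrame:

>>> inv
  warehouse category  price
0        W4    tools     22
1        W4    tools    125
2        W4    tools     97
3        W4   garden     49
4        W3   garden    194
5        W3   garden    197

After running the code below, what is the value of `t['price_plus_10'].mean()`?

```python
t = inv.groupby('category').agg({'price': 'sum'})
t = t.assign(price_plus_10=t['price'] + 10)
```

group by category, sum of price:
          price
category       
garden      440
tools       244
add column price_plus_10 = t['price'] + 10:
          price  price_plus_10
category                      
garden      440            450
tools       244            254

352.0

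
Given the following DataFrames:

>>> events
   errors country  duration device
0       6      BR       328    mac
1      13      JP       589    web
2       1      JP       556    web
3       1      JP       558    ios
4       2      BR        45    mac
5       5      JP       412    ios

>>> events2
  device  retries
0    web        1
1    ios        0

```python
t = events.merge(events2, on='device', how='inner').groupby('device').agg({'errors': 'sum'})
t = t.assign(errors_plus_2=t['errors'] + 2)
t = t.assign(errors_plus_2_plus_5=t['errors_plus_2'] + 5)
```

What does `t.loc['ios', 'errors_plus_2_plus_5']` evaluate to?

merge on 'device' (how='inner') → 4 rows:
   errors country  duration device  retries
0      13      JP       589    web        1
1       1      JP       556    web        1
2       1      JP       558    ios        0
3       5      JP       412    ios        0
group by device, sum of errors:
        errors
device        
ios          6
web         14
add column errors_plus_2 = t['errors'] + 2:
        errors  errors_plus_2
device                       
ios          6              8
web         14             16
add column errors_plus_2_plus_5 = t['errors_plus_2'] + 5:
        errors  errors_plus_2  errors_plus_2_plus_5
device                                             
ios          6              8                    13
web         14             16                    21
The value at row 'ios', column 'errors_plus_2_plus_5' is 13.

13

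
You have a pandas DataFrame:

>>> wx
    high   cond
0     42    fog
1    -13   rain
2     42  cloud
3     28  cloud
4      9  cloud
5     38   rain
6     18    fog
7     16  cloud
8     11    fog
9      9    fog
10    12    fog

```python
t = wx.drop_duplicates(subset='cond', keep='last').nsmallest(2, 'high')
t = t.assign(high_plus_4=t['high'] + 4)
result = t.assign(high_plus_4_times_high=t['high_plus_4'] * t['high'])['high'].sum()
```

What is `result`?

28

drop duplicate cond (keep=last):
    high   cond
5     38   rain
7     16  cloud
10    12    fog
take 2 rows with smallest high:
    high   cond
10    12    fog
7     16  cloud
add column high_plus_4 = t['high'] + 4:
    high   cond  high_plus_4
10    12    fog           16
7     16  cloud           20
add column high_plus_4_times_high = t['high_plus_4'] * t['high']:
    high   cond  high_plus_4  high_plus_4_times_high
10    12    fog           16                     192
7     16  cloud           20                     320
Finally, sum of column 'high' = 28.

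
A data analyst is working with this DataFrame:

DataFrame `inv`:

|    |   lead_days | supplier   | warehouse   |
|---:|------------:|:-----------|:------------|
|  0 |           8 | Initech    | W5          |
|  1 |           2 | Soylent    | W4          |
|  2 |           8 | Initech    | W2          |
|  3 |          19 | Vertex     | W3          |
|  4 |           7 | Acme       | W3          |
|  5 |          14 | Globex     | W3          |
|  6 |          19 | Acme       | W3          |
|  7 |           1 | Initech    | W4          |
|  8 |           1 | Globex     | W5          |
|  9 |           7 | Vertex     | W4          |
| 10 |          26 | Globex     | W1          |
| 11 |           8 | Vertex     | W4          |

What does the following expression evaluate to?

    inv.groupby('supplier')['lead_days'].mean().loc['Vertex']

group by supplier, mean of lead_days:
supplier
Acme       13.000000
Globex     13.666667
Initech     5.666667
Soylent     2.000000
Vertex     11.333333
Name: lead_days, dtype: float64
Taking the value at index 'Vertex' gives 11.3333333333.

11.3333333333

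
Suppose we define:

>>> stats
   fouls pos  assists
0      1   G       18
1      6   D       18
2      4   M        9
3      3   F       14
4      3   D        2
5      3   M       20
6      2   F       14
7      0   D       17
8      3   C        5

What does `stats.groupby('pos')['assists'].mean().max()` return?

group by pos, mean of assists:
pos
C     5.000000
D    12.333333
F    14.000000
G    18.000000
M    14.500000
Name: assists, dtype: float64
Hence 18.0.

18.0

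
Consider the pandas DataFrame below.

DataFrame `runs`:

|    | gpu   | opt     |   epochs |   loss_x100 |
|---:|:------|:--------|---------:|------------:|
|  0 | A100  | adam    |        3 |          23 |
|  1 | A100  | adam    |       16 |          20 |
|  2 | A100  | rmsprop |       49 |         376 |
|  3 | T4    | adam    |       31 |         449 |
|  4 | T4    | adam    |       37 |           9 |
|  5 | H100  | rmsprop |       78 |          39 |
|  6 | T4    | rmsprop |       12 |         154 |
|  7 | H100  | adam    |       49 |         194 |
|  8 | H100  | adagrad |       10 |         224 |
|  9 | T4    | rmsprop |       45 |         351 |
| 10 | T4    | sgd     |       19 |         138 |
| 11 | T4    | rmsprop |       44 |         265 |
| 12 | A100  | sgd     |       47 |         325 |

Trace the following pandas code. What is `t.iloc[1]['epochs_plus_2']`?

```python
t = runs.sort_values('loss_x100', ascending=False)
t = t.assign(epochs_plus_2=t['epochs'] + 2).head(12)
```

51

sort by loss_x100 descending:
     gpu      opt  epochs  loss_x100
3     T4     adam      31        449
2   A100  rmsprop      49        376
9     T4  rmsprop      45        351
12  A100      sgd      47        325
11    T4  rmsprop      44        265
8   H100  adagrad      10        224
7   H100     adam      49        194
6     T4  rmsprop      12        154
10    T4      sgd      19        138
5   H100  rmsprop      78         39
0   A100     adam       3         23
1   A100     adam      16         20
4     T4     adam      37          9
add column epochs_plus_2 = t['epochs'] + 2:
     gpu      opt  epochs  loss_x100  epochs_plus_2
3     T4     adam      31        449             33
2   A100  rmsprop      49        376             51
9     T4  rmsprop      45        351             47
12  A100      sgd      47        325             49
11    T4  rmsprop      44        265             46
8   H100  adagrad      10        224             12
7   H100     adam      49        194             51
6     T4  rmsprop      12        154             14
10    T4      sgd      19        138             21
5   H100  rmsprop      78         39             80
0   A100     adam       3         23              5
1   A100     adam      16         20             18
4     T4     adam      37          9             39
take first 12 rows:
     gpu      opt  epochs  loss_x100  epochs_plus_2
3     T4     adam      31        449             33
2   A100  rmsprop      49        376             51
9     T4  rmsprop      45        351             47
12  A100      sgd      47        325             49
11    T4  rmsprop      44        265             46
8   H100  adagrad      10        224             12
7   H100     adam      49        194             51
6     T4  rmsprop      12        154             14
10    T4      sgd      19        138             21
5   H100  rmsprop      78         39             80
0   A100     adam       3         23              5
1   A100     adam      16         20             18
Reading off the value at position 1, column 'epochs_plus_2', we get 51.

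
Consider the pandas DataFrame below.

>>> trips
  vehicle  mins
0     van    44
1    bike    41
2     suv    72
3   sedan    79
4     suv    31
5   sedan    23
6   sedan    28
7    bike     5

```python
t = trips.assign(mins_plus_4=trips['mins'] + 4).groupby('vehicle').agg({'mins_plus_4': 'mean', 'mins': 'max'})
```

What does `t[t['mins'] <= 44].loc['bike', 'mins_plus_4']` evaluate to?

add column mins_plus_4 = trips['mins'] + 4:
  vehicle  mins  mins_plus_4
0     van    44           48
1    bike    41           45
2     suv    72           76
3   sedan    79           83
4     suv    31           35
5   sedan    23           27
6   sedan    28           32
7    bike     5            9
group by vehicle: mean(mins_plus_4), max(mins):
         mins_plus_4  mins
vehicle                   
bike       27.000000    41
sedan      47.333333    79
suv        55.500000    72
van        48.000000    44
filter rows where mins <= 44:
         mins_plus_4  mins
vehicle                   
bike            27.0    41
van             48.0    44
Reading off the value at row 'bike', column 'mins_plus_4', we get 27.0.

27.0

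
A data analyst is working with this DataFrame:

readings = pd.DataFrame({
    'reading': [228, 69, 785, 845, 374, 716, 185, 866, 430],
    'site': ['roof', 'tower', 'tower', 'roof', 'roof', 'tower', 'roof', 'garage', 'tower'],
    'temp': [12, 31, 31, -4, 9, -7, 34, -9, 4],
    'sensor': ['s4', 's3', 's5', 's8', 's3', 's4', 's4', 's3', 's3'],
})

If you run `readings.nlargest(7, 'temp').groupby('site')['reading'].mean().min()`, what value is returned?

take 7 rows with largest temp:
   reading   site  temp sensor
6      185   roof    34     s4
1       69  tower    31     s3
2      785  tower    31     s5
0      228   roof    12     s4
4      374   roof     9     s3
8      430  tower     4     s3
3      845   roof    -4     s8
group by site, mean of reading:
site
roof     408.0
tower    428.0
Name: reading, dtype: float64
The min of the resulting series is 408.0.

408.0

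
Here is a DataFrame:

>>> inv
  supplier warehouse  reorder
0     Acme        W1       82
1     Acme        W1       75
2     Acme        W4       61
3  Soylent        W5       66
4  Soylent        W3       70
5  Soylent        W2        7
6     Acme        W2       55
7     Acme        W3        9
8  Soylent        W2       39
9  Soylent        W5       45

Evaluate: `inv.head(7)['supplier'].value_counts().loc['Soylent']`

take first 7 rows:
  supplier warehouse  reorder
0     Acme        W1       82
1     Acme        W1       75
2     Acme        W4       61
3  Soylent        W5       66
4  Soylent        W3       70
5  Soylent        W2        7
6     Acme        W2       55
value_counts of supplier:
supplier
Acme       4
Soylent    3
Name: count, dtype: int64
Finally, value at index 'Soylent' = 3.

3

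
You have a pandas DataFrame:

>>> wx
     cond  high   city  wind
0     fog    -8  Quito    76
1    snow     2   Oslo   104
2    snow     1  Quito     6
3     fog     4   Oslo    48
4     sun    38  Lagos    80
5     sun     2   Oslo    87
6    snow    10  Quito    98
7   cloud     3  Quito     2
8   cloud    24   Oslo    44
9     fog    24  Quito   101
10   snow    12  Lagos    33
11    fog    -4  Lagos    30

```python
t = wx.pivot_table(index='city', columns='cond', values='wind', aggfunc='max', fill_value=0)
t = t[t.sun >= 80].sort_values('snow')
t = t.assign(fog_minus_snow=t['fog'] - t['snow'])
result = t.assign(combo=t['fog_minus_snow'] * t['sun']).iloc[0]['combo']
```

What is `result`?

pivot: rows=city, cols=cond, max(wind):
cond   cloud  fog  snow  sun
city                        
Lagos      0   30    33   80
Oslo      44   48   104   87
Quito      2  101    98    0
filter rows where sun >= 80:
cond   cloud  fog  snow  sun
city                        
Lagos      0   30    33   80
Oslo      44   48   104   87
sort by snow:
cond   cloud  fog  snow  sun
city                        
Lagos      0   30    33   80
Oslo      44   48   104   87
add column fog_minus_snow = t['fog'] - t['snow']:
cond   cloud  fog  snow  sun  fog_minus_snow
city                                        
Lagos      0   30    33   80              -3
Oslo      44   48   104   87             -56
add column combo = t['fog_minus_snow'] * t['sun']:
cond   cloud  fog  snow  sun  fog_minus_snow  combo
city                                               
Lagos      0   30    33   80              -3   -240
Oslo      44   48   104   87             -56  -4872
Then the value at position 0, column 'combo': -240

-240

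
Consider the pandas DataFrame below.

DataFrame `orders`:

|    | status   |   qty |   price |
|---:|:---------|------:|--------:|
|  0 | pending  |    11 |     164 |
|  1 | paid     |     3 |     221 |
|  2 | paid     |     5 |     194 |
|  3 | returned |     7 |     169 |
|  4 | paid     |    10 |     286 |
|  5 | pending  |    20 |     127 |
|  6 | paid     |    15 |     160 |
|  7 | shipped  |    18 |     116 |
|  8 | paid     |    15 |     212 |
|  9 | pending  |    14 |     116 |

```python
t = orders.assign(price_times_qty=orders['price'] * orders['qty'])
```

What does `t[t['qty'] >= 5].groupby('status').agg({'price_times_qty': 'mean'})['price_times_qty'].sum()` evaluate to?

7612.83333333

add column price_times_qty = orders['price'] * orders['qty']:
     status  qty  price  price_times_qty
0   pending   11    164             1804
1      paid    3    221              663
2      paid    5    194              970
3  returned    7    169             1183
4      paid   10    286             2860
5   pending   20    127             2540
6      paid   15    160             2400
7   shipped   18    116             2088
8      paid   15    212             3180
9   pending   14    116             1624
filter rows where qty >= 5:
     status  qty  price  price_times_qty
0   pending   11    164             1804
2      paid    5    194              970
3  returned    7    169             1183
4      paid   10    286             2860
5   pending   20    127             2540
6      paid   15    160             2400
7   shipped   18    116             2088
8      paid   15    212             3180
9   pending   14    116             1624
group by status, mean of price_times_qty:
          price_times_qty
status                   
paid          2352.500000
pending       1989.333333
returned      1183.000000
shipped       2088.000000
Hence 7612.83333333.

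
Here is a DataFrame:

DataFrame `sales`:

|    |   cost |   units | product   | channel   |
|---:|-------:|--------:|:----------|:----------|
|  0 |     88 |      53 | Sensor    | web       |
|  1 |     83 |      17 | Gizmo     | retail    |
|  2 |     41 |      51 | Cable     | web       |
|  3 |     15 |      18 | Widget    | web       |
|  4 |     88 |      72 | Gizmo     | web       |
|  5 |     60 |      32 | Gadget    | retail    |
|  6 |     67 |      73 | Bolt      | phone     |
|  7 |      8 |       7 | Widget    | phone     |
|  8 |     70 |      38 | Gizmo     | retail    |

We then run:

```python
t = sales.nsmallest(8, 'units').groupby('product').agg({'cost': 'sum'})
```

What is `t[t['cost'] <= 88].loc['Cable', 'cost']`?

take 8 rows with smallest units:
   cost  units product channel
7     8      7  Widget   phone
1    83     17   Gizmo  retail
3    15     18  Widget     web
5    60     32  Gadget  retail
8    70     38   Gizmo  retail
2    41     51   Cable     web
0    88     53  Sensor     web
4    88     72   Gizmo     web
group by product, sum of cost:
         cost
product      
Cable      41
Gadget     60
Gizmo     241
Sensor     88
Widget     23
filter rows where cost <= 88:
         cost
product      
Cable      41
Gadget     60
Sensor     88
Widget     23
value at row 'Cable', column 'cost' → 41

41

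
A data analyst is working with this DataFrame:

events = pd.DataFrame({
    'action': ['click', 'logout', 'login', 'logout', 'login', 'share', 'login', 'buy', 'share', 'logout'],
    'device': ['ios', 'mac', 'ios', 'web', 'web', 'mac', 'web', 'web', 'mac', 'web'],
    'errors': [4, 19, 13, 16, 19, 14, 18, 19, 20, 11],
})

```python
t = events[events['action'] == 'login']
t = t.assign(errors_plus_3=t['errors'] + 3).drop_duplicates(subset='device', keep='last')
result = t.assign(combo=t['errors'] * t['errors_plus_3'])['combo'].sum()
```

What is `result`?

filter rows where action == 'login':
  action device  errors
2  login    ios      13
4  login    web      19
6  login    web      18
add column errors_plus_3 = t['errors'] + 3:
  action device  errors  errors_plus_3
2  login    ios      13             16
4  login    web      19             22
6  login    web      18             21
drop duplicate device (keep=last):
  action device  errors  errors_plus_3
2  login    ios      13             16
6  login    web      18             21
add column combo = t['errors'] * t['errors_plus_3']:
  action device  errors  errors_plus_3  combo
2  login    ios      13             16    208
6  login    web      18             21    378
Then the sum of column 'combo': 586

586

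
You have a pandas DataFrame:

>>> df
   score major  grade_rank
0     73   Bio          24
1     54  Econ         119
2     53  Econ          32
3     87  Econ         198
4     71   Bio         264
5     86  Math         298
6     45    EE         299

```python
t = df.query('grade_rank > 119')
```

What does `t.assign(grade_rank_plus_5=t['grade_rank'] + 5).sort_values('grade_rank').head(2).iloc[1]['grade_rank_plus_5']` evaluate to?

filter rows where grade_rank > 119:
   score major  grade_rank
3     87  Econ         198
4     71   Bio         264
5     86  Math         298
6     45    EE         299
add column grade_rank_plus_5 = t['grade_rank'] + 5:
   score major  grade_rank  grade_rank_plus_5
3     87  Econ         198                203
4     71   Bio         264                269
5     86  Math         298                303
6     45    EE         299                304
sort by grade_rank:
   score major  grade_rank  grade_rank_plus_5
3     87  Econ         198                203
4     71   Bio         264                269
5     86  Math         298                303
6     45    EE         299                304
take first 2 rows:
   score major  grade_rank  grade_rank_plus_5
3     87  Econ         198                203
4     71   Bio         264                269
Finally, value at position 1, column 'grade_rank_plus_5' = 269.

269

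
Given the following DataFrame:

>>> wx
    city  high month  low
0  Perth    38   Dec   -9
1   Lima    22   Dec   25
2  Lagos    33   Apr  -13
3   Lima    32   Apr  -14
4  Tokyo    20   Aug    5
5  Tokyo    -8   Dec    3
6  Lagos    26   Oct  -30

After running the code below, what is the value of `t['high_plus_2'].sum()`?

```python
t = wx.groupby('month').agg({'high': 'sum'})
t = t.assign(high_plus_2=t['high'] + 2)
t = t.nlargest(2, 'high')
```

group by month, sum of high:
       high
month      
Apr      65
Aug      20
Dec      52
Oct      26
add column high_plus_2 = t['high'] + 2:
       high  high_plus_2
month                   
Apr      65           67
Aug      20           22
Dec      52           54
Oct      26           28
take 2 rows with largest high:
       high  high_plus_2
month                   
Apr      65           67
Dec      52           54
sum of column 'high_plus_2' → 121

121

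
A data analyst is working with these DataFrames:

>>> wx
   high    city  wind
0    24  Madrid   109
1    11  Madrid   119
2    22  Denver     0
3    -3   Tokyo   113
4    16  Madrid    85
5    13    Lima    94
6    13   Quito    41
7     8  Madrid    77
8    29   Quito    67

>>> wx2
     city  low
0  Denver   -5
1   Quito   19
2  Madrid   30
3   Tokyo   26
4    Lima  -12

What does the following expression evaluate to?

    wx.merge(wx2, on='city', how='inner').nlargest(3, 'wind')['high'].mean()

10.6666666667

merge on 'city' (how='inner') → 9 rows:
   high    city  wind  low
0    24  Madrid   109   30
1    11  Madrid   119   30
2    22  Denver     0   -5
3    -3   Tokyo   113   26
4    16  Madrid    85   30
5    13    Lima    94  -12
6    13   Quito    41   19
7     8  Madrid    77   30
8    29   Quito    67   19
take 3 rows with largest wind:
   high    city  wind  low
1    11  Madrid   119   30
3    -3   Tokyo   113   26
0    24  Madrid   109   30
mean of column 'high' → 10.6666666667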